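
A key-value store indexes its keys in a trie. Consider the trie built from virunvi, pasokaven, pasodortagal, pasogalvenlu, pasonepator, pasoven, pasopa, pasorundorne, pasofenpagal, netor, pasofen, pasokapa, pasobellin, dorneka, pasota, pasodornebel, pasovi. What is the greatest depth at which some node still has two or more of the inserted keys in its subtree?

7

Equivalently: take the maximum, over all pairs, of their longest common prefix length.
e.g. "pasodornebel" and "pasodortagal" share the prefix "pasodor" of length 7; no pair shares a longer one.
Longest shared-prefix length: 7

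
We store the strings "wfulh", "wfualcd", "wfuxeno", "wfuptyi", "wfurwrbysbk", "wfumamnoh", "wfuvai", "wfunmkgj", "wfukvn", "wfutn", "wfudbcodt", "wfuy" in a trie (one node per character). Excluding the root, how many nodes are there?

51

Insert word by word; a character creates a node only if that edge doesn't already exist:
  "wfulh" → 5 new (w, f, u, l, h)
  "wfualcd" → prefix "wfu" already present; 4 new (a, l, c, d)
  "wfuxeno" → prefix "wfu" already present; 4 new (x, e, n, o)
  "wfuptyi" → prefix "wfu" already present; 4 new (p, t, y, i)
  "wfurwrbysbk" → prefix "wfu" already present; 8 new (r, w, r, b, y, s, b, k)
  "wfumamnoh" → prefix "wfu" already present; 6 new (m, a, m, n, o, h)
  "wfuvai" → prefix "wfu" already present; 3 new (v, a, i)
  "wfunmkgj" → prefix "wfu" already present; 5 new (n, m, k, g, j)
  "wfukvn" → prefix "wfu" already present; 3 new (k, v, n)
  "wfutn" → prefix "wfu" already present; 2 new (t, n)
  "wfudbcodt" → prefix "wfu" already present; 6 new (d, b, c, o, d, t)
  "wfuy" → prefix "wfu" already present; 1 new (y)
Total nodes = 5 + 4 + 4 + 4 + 8 + 6 + 3 + 5 + 3 + 2 + 6 + 1 = 51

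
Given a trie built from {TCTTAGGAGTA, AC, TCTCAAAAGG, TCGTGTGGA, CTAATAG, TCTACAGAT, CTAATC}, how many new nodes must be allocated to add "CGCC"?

3

The longest prefix of "CGCC" already in the trie is "C" (length 1).
Each of the 3 remaining characters creates one node.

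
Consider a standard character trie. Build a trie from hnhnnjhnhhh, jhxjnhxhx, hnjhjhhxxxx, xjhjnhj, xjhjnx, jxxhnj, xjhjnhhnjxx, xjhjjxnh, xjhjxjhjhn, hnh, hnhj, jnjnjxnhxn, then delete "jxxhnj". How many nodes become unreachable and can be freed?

After clearing the end-marker at "jxxhnj", prune upward until reaching a node still needed by another word.
The suffix "xxhnj" (5 nodes) is used only by "jxxhnj"; the node for "j" still has the child "h", so pruning stops there.
Nodes removed: 5

5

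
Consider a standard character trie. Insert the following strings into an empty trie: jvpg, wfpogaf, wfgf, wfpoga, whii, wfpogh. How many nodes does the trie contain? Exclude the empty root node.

17

Trace insertions, counting only characters that open a new branch:
  "jvpg" → 4 new (j, v, p, g)
  "wfpogaf" → 7 new (w, f, p, o, g, a, f)
  "wfgf" → prefix "wf" already present; 2 new (g, f)
  "wfpoga" → prefix "wfpoga" already present; 0 new (none)
  "whii" → prefix "w" already present; 3 new (h, i, i)
  "wfpogh" → prefix "wfpog" already present; 1 new (h)
Total nodes = 4 + 7 + 2 + 0 + 3 + 1 = 17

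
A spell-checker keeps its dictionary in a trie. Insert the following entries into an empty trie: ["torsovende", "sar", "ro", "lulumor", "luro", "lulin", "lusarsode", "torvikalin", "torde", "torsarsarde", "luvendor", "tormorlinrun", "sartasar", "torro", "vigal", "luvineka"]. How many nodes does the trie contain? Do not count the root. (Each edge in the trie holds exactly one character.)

81

For each word, the new-node count is its length minus the longest prefix already in the trie:
  "torsovende" → 10 new (t, o, r, s, o, v, e, n, d, e)
  "sar" → 3 new (s, a, r)
  "ro" → 2 new (r, o)
  "lulumor" → 7 new (l, u, l, u, m, o, r)
  "luro" → prefix "lu" already present; 2 new (r, o)
  "lulin" → prefix "lul" already present; 2 new (i, n)
  "lusarsode" → prefix "lu" already present; 7 new (s, a, r, s, o, d, e)
  "torvikalin" → prefix "tor" already present; 7 new (v, i, k, a, l, i, n)
  "torde" → prefix "tor" already present; 2 new (d, e)
  "torsarsarde" → prefix "tors" already present; 7 new (a, r, s, a, r, d, e)
  "luvendor" → prefix "lu" already present; 6 new (v, e, n, d, o, r)
  "tormorlinrun" → prefix "tor" already present; 9 new (m, o, r, l, i, n, r, u, n)
  "sartasar" → prefix "sar" already present; 5 new (t, a, s, a, r)
  "torro" → prefix "tor" already present; 2 new (r, o)
  "vigal" → 5 new (v, i, g, a, l)
  "luvineka" → prefix "luv" already present; 5 new (i, n, e, k, a)
Total nodes = 10 + 3 + 2 + 7 + 2 + 2 + 7 + 7 + 2 + 7 + 6 + 9 + 5 + 2 + 5 + 5 = 81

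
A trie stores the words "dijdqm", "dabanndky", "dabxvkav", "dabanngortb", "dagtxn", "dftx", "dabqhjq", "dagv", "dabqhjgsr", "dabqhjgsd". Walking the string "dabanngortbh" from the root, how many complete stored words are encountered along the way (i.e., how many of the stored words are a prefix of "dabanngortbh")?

1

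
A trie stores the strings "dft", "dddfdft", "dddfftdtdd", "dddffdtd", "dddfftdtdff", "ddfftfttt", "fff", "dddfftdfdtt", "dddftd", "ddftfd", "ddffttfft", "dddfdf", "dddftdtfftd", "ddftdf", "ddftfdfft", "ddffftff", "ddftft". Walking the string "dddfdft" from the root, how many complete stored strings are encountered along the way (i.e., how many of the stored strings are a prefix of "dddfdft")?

Check each prefix of "dddfdft" against the stored set — each match is an end-marker on the path.
Prefixes of the query that are stored words: "dddfdf", "dddfdft"
Count: 2

2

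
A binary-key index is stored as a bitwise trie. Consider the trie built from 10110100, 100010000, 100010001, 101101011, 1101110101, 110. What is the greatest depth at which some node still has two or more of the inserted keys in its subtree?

8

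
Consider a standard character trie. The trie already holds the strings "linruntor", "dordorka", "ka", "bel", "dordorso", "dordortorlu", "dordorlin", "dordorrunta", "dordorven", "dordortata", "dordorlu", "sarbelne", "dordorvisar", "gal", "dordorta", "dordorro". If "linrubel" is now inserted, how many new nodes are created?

The longest prefix of "linrubel" already in the trie is "linru" (length 5).
New nodes needed: |"linrubel"| − 5 = 8 − 5 = 3.

3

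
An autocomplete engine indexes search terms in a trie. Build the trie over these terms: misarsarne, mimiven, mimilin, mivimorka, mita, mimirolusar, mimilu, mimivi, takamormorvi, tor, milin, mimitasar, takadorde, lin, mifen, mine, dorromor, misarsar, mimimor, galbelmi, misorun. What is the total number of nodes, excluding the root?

For each word, the new-node count is its length minus the longest prefix already in the trie:
  "misarsarne" → 10 new (m, i, s, a, r, s, a, r, n, e)
  "mimiven" → prefix "mi" already present; 5 new (m, i, v, e, n)
  "mimilin" → prefix "mimi" already present; 3 new (l, i, n)
  "mivimorka" → prefix "mi" already present; 7 new (v, i, m, o, r, k, a)
  "mita" → prefix "mi" already present; 2 new (t, a)
  "mimirolusar" → prefix "mimi" already present; 7 new (r, o, l, u, s, a, r)
  "mimilu" → prefix "mimil" already present; 1 new (u)
  "mimivi" → prefix "mimiv" already present; 1 new (i)
  "takamormorvi" → 12 new (t, a, k, a, m, o, r, m, o, r, v, i)
  "tor" → prefix "t" already present; 2 new (o, r)
  "milin" → prefix "mi" already present; 3 new (l, i, n)
  "mimitasar" → prefix "mimi" already present; 5 new (t, a, s, a, r)
  "takadorde" → prefix "taka" already present; 5 new (d, o, r, d, e)
  "lin" → 3 new (l, i, n)
  "mifen" → prefix "mi" already present; 3 new (f, e, n)
  "mine" → prefix "mi" already present; 2 new (n, e)
  "dorromor" → 8 new (d, o, r, r, o, m, o, r)
  "misarsar" → prefix "misarsar" already present; 0 new (none)
  "mimimor" → prefix "mimi" already present; 3 new (m, o, r)
  "galbelmi" → 8 new (g, a, l, b, e, l, m, i)
  "misorun" → prefix "mis" already present; 4 new (o, r, u, n)
Total nodes = 10 + 5 + 3 + 7 + 2 + 7 + 1 + 1 + 12 + 2 + 3 + 5 + 5 + 3 + 3 + 2 + 8 + 0 + 3 + 8 + 4 = 94

94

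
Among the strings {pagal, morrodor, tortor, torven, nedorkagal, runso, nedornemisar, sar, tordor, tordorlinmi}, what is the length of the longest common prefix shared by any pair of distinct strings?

Look for the deepest trie node that still has at least two words in its subtree.
"tordor" and "tordorlinmi" agree on "tordor" (6 characters) before diverging; nothing deeper is shared.
Longest shared-prefix length: 6

6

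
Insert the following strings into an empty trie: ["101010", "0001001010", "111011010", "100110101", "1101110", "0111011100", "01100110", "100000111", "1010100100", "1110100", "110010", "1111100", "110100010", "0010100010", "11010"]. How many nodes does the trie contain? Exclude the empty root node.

Insert word by word; a character creates a node only if that edge doesn't already exist:
  "101010" → 6 new (1, 0, 1, 0, 1, 0)
  "0001001010" → 10 new (0, 0, 0, 1, 0, 0, 1, 0, 1, 0)
  "111011010" → prefix "1" already present; 8 new (1, 1, 0, 1, 1, 0, 1, 0)
  "100110101" → prefix "10" already present; 7 new (0, 1, 1, 0, 1, 0, 1)
  "1101110" → prefix "11" already present; 5 new (0, 1, 1, 1, 0)
  "0111011100" → prefix "0" already present; 9 new (1, 1, 1, 0, 1, 1, 1, 0, 0)
  "01100110" → prefix "011" already present; 5 new (0, 0, 1, 1, 0)
  "100000111" → prefix "100" already present; 6 new (0, 0, 0, 1, 1, 1)
  "1010100100" → prefix "101010" already present; 4 new (0, 1, 0, 0)
  "1110100" → prefix "11101" already present; 2 new (0, 0)
  "110010" → prefix "110" already present; 3 new (0, 1, 0)
  "1111100" → prefix "111" already present; 4 new (1, 1, 0, 0)
  "110100010" → prefix "1101" already present; 5 new (0, 0, 0, 1, 0)
  "0010100010" → prefix "00" already present; 8 new (1, 0, 1, 0, 0, 0, 1, 0)
  "11010" → prefix "11010" already present; 0 new (none)
Total nodes = 6 + 10 + 8 + 7 + 5 + 9 + 5 + 6 + 4 + 2 + 3 + 4 + 5 + 8 + 0 = 82

82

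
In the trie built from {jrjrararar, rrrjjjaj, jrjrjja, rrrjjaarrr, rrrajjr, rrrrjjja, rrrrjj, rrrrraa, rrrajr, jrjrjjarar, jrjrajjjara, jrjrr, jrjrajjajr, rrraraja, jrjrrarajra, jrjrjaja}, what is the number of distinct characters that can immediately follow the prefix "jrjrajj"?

2

The children of the "jrjrajj" node are the distinct next characters among strings starting with "jrjrajj".
Characters that immediately follow "jrjrajj" among the stored strings: {a, j}.
That node has 2 child edges.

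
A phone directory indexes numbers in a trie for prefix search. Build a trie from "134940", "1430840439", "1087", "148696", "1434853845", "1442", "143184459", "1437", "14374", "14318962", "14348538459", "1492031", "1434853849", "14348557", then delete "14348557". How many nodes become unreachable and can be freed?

2

After clearing the end-marker at "14348557", prune upward until reaching a node still needed by another word.
The suffix "57" (2 nodes) is used only by "14348557"; the node for "143485" still has the child "3", so pruning stops there.
Nodes removed: 2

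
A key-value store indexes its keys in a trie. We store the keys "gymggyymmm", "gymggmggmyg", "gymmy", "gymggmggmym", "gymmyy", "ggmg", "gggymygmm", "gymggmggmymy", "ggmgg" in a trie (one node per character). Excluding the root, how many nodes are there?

Trace insertions, counting only characters that open a new branch:
  "gymggyymmm" → 10 new (g, y, m, g, g, y, y, m, m, m)
  "gymggmggmyg" → prefix "gymgg" already present; 6 new (m, g, g, m, y, g)
  "gymmy" → prefix "gym" already present; 2 new (m, y)
  "gymggmggmym" → prefix "gymggmggmy" already present; 1 new (m)
  "gymmyy" → prefix "gymmy" already present; 1 new (y)
  "ggmg" → prefix "g" already present; 3 new (g, m, g)
  "gggymygmm" → prefix "gg" already present; 7 new (g, y, m, y, g, m, m)
  "gymggmggmymy" → prefix "gymggmggmym" already present; 1 new (y)
  "ggmgg" → prefix "ggmg" already present; 1 new (g)
Total nodes = 10 + 6 + 2 + 1 + 1 + 3 + 7 + 1 + 1 = 32

32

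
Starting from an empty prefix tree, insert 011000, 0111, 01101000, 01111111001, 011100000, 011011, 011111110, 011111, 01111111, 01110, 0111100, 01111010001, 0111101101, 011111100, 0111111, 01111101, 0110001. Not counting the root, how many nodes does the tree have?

39

Count nodes per top-level branch (shared prefixes stored once):
  '0'-branch (011000, 0110001, 01101000, 011011, 0111, 01110, 011100000, 0111100, 01111010001, 0111101101, 011111, 01111101, 0111111, 011111100, 01111111, 011111110, 01111111001): 39 nodes
Sum: 39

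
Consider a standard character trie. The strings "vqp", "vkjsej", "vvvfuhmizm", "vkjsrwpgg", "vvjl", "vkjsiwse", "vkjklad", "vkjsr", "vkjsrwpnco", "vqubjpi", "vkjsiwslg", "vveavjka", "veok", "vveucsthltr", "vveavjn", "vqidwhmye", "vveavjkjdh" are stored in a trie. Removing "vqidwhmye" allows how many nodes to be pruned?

Walk "vqidwhmye" from the leaf back toward the root, removing each node that no remaining word uses.
The suffix "idwhmye" (7 nodes) is used only by "vqidwhmye"; the node for "vq" still has the child "p", so pruning stops there.
Nodes removed: 7

7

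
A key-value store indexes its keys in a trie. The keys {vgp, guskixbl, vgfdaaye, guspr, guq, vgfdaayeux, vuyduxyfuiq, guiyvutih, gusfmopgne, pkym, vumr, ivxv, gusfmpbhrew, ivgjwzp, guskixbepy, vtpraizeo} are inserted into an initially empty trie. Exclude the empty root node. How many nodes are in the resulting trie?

78

For each word, the new-node count is its length minus the longest prefix already in the trie:
  "vgp" → 3 new (v, g, p)
  "guskixbl" → 8 new (g, u, s, k, i, x, b, l)
  "vgfdaaye" → prefix "vg" already present; 6 new (f, d, a, a, y, e)
  "guspr" → prefix "gus" already present; 2 new (p, r)
  "guq" → prefix "gu" already present; 1 new (q)
  "vgfdaayeux" → prefix "vgfdaaye" already present; 2 new (u, x)
  "vuyduxyfuiq" → prefix "v" already present; 10 new (u, y, d, u, x, y, f, u, i, q)
  "guiyvutih" → prefix "gu" already present; 7 new (i, y, v, u, t, i, h)
  "gusfmopgne" → prefix "gus" already present; 7 new (f, m, o, p, g, n, e)
  "pkym" → 4 new (p, k, y, m)
  "vumr" → prefix "vu" already present; 2 new (m, r)
  "ivxv" → 4 new (i, v, x, v)
  "gusfmpbhrew" → prefix "gusfm" already present; 6 new (p, b, h, r, e, w)
  "ivgjwzp" → prefix "iv" already present; 5 new (g, j, w, z, p)
  "guskixbepy" → prefix "guskixb" already present; 3 new (e, p, y)
  "vtpraizeo" → prefix "v" already present; 8 new (t, p, r, a, i, z, e, o)
Total nodes = 3 + 8 + 6 + 2 + 1 + 2 + 10 + 7 + 7 + 4 + 2 + 4 + 6 + 5 + 3 + 8 = 78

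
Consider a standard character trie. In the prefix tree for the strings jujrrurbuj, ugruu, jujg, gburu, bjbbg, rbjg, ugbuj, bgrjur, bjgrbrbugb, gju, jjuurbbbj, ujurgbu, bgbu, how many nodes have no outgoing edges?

13

A leaf is a node with no children — equivalently, the end of a word that is not a proper prefix of any other stored word.
Those words: "bgbu", "bgrjur", "bjbbg", "bjgrbrbugb", "gburu", "gju", "jjuurbbbj", "jujg", "jujrrurbuj", "rbjg", "ugbuj", "ugruu", "ujurgbu"
Leaf count: 13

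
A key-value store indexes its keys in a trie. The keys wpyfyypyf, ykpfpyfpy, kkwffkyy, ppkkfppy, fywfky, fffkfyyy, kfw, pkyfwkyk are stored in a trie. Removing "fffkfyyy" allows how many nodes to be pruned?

After clearing the end-marker at "fffkfyyy", prune upward until reaching a node still needed by another word.
The suffix "ffkfyyy" (7 nodes) is used only by "fffkfyyy"; the node for "f" still has the child "y", so pruning stops there.
Nodes removed: 7

7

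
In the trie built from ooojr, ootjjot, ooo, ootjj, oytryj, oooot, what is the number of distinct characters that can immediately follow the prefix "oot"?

The children of the "oot" node are the distinct next characters among strings starting with "oot".
Distinct next characters after "oot": j.
That node has 1 child edge.

1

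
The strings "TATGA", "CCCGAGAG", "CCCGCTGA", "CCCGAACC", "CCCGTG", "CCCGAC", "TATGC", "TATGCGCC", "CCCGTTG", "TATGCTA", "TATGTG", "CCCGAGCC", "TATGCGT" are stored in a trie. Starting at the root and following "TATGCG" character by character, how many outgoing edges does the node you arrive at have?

2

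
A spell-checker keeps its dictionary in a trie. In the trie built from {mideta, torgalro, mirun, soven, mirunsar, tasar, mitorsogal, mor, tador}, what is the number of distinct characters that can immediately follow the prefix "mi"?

Walk "mi" from the root, arriving at one node.
Distinct next characters after "mi": d, r, t.
That node has 3 child edges.

3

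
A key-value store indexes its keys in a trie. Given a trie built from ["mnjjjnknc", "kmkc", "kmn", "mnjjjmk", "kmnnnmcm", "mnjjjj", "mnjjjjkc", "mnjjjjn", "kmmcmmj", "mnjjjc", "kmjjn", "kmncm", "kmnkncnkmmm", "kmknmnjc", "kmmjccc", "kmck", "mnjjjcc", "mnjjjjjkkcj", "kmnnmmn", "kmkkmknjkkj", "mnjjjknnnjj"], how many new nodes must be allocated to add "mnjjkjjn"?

"mnjj" is already a path in the trie; the remaining "kjjn" must be added.
New nodes needed: |"mnjjkjjn"| − 4 = 8 − 4 = 4.

4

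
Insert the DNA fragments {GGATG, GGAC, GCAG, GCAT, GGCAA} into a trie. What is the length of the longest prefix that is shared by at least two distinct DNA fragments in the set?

3

Look for the deepest trie node that still has at least two words in its subtree.
"GCAG" and "GCAT" agree on "GCA" (3 characters) before diverging; nothing deeper is shared.
Longest shared-prefix length: 3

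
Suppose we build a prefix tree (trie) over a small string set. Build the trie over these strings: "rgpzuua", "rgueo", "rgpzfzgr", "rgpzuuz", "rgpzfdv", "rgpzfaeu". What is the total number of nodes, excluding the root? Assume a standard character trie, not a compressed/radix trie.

20

Trace insertions, counting only characters that open a new branch:
  "rgpzuua" → 7 new (r, g, p, z, u, u, a)
  "rgueo" → prefix "rg" already present; 3 new (u, e, o)
  "rgpzfzgr" → prefix "rgpz" already present; 4 new (f, z, g, r)
  "rgpzuuz" → prefix "rgpzuu" already present; 1 new (z)
  "rgpzfdv" → prefix "rgpzf" already present; 2 new (d, v)
  "rgpzfaeu" → prefix "rgpzf" already present; 3 new (a, e, u)
Total nodes = 7 + 3 + 4 + 1 + 2 + 3 = 20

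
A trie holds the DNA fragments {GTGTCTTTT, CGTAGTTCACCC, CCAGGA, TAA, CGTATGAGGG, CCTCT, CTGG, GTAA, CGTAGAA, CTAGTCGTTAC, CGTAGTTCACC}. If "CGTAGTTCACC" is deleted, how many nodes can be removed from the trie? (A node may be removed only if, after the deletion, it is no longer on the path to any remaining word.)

0

Walk "CGTAGTTCACC" from the leaf back toward the root, removing each node that no remaining word uses.
Every node on "CGTAGTTCACC" is still needed (e.g. by "CGTAGTTCACCC"), so nothing is freed.
Nodes removed: 0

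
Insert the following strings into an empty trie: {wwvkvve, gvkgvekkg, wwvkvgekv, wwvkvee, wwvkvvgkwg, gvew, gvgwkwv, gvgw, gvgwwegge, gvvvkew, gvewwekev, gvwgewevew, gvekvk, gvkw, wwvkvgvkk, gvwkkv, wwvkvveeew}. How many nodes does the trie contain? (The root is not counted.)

69

Trace insertions, counting only characters that open a new branch:
  "wwvkvve" → 7 new (w, w, v, k, v, v, e)
  "gvkgvekkg" → 9 new (g, v, k, g, v, e, k, k, g)
  "wwvkvgekv" → prefix "wwvkv" already present; 4 new (g, e, k, v)
  "wwvkvee" → prefix "wwvkv" already present; 2 new (e, e)
  "wwvkvvgkwg" → prefix "wwvkvv" already present; 4 new (g, k, w, g)
  "gvew" → prefix "gv" already present; 2 new (e, w)
  "gvgwkwv" → prefix "gv" already present; 5 new (g, w, k, w, v)
  "gvgw" → prefix "gvgw" already present; 0 new (none)
  "gvgwwegge" → prefix "gvgw" already present; 5 new (w, e, g, g, e)
  "gvvvkew" → prefix "gv" already present; 5 new (v, v, k, e, w)
  "gvewwekev" → prefix "gvew" already present; 5 new (w, e, k, e, v)
  "gvwgewevew" → prefix "gv" already present; 8 new (w, g, e, w, e, v, e, w)
  "gvekvk" → prefix "gve" already present; 3 new (k, v, k)
  "gvkw" → prefix "gvk" already present; 1 new (w)
  "wwvkvgvkk" → prefix "wwvkvg" already present; 3 new (v, k, k)
  "gvwkkv" → prefix "gvw" already present; 3 new (k, k, v)
  "wwvkvveeew" → prefix "wwvkvve" already present; 3 new (e, e, w)
Total nodes = 7 + 9 + 4 + 2 + 4 + 2 + 5 + 0 + 5 + 5 + 5 + 8 + 3 + 1 + 3 + 3 + 3 = 69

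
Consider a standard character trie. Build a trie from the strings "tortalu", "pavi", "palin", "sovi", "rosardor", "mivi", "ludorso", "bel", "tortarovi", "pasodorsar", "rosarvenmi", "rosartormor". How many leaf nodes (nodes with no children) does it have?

12

A leaf is a node with no children — equivalently, the end of a word that is not a proper prefix of any other stored word.
Those words: "bel", "ludorso", "mivi", "palin", "pasodorsar", "pavi", "rosardor", "rosartormor", "rosarvenmi", "sovi", "tortalu", "tortarovi"
Leaf count: 12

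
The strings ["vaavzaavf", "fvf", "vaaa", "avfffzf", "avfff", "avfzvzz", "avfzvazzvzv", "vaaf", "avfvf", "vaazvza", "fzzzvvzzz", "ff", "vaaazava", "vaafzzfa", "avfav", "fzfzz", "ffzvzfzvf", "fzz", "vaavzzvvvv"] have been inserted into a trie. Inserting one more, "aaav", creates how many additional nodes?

3

The longest prefix of "aaav" already in the trie is "a" (length 1).
New nodes needed: |"aaav"| − 1 = 4 − 1 = 3.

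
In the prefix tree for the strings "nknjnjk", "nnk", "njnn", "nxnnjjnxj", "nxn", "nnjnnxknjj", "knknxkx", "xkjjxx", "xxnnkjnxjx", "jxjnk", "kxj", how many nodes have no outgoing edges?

Leaves are exactly the stored words that no other stored word extends.
Those words: "jxjnk", "knknxkx", "kxj", "njnn", "nknjnjk", "nnjnnxknjj", "nnk", "nxnnjjnxj", "xkjjxx", "xxnnkjnxjx"
Leaf count: 10

10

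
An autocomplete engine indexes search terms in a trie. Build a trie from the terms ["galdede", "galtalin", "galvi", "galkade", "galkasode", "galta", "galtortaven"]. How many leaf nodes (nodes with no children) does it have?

6

A leaf is a node with no children — equivalently, the end of a word that is not a proper prefix of any other stored word.
Those words: "galdede", "galkade", "galkasode", "galtalin", "galtortaven", "galvi"
Leaf count: 6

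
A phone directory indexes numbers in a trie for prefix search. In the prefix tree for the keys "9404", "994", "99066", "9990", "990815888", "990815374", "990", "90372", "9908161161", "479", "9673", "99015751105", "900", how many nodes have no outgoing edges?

12

A leaf is a node with no children — equivalently, the end of a word that is not a proper prefix of any other stored word.
Those words: "479", "900", "90372", "9404", "9673", "99015751105", "99066", "990815374", "990815888", "9908161161", "994", "9990"
Leaf count: 12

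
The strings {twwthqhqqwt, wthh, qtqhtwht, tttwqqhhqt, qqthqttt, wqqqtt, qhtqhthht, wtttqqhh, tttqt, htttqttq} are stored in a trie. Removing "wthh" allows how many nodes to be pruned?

A node on "wthh"'s path can go only if nothing else ends at it or branches off below it.
The suffix "hh" (2 nodes) is used only by "wthh"; the node for "wt" still has the child "t", so pruning stops there.
Nodes removed: 2

2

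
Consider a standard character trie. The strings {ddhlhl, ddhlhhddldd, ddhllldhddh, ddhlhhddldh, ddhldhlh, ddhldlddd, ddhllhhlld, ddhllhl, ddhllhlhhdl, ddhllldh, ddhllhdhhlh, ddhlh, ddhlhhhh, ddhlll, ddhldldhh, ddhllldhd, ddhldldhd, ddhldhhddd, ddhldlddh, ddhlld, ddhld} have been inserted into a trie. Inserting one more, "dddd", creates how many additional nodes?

2

The longest prefix of "dddd" already in the trie is "dd" (length 2).
So 4 − 2 = 2 new nodes.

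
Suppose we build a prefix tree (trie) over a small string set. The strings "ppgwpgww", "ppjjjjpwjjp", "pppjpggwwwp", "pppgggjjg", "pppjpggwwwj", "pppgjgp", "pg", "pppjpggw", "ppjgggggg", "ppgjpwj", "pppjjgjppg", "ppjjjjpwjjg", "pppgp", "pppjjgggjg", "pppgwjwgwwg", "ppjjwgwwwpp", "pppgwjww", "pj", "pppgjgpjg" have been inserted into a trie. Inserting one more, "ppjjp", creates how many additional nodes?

"ppjj" is already a path in the trie; the remaining "p" must be added.
So 5 − 4 = 1 new nodes.

1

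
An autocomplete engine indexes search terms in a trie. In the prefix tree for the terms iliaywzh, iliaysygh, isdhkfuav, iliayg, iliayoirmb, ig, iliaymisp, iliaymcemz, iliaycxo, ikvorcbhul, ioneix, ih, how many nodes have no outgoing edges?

Leaves are exactly the stored words that no other stored word extends.
Those words: "ig", "ih", "ikvorcbhul", "iliaycxo", "iliayg", "iliaymcemz", "iliaymisp", "iliayoirmb", "iliaysygh", "iliaywzh", "ioneix", "isdhkfuav"
Leaf count: 12

12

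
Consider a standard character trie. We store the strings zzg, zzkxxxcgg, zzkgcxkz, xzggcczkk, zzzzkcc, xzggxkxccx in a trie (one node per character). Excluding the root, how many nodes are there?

Trie structure (* marks end of a word):
(root)
├─ x
│  └─ z
│     └─ g
│        └─ g
│           ├─ c
│           │  └─ c
│           │     └─ z
│           │        └─ k
│           │           └─ k *
│           └─ x
│              └─ k
│                 └─ x
│                    └─ c
│                       └─ c
│                          └─ x *
└─ z
   └─ z
      ├─ g *
      ├─ k
      │  ├─ g
      │  │  └─ c
      │  │     └─ x
      │  │        └─ k
      │  │           └─ z *
      │  └─ x
      │     └─ x
      │        └─ x
      │           └─ c
      │              └─ g
      │                 └─ g *
      └─ z
         └─ z
            └─ k
               └─ c
                  └─ c *
Counting every labelled node above: 35.

35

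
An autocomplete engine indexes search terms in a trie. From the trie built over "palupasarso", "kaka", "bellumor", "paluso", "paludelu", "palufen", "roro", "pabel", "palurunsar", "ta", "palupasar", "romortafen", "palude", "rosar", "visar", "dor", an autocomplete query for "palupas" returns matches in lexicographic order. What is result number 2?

palupasarso

Words with prefix "palupas", in lexicographic order: "palupasar", "palupasarso"
Position 2: palupasarso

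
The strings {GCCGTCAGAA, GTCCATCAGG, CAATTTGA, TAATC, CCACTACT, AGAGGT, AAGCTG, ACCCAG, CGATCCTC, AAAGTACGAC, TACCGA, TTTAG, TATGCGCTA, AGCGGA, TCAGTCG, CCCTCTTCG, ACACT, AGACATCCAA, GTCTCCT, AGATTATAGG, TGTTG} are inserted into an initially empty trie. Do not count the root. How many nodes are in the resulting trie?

127

Insert word by word; a character creates a node only if that edge doesn't already exist:
  "GCCGTCAGAA" → 10 new (G, C, C, G, T, C, A, G, A, A)
  "GTCCATCAGG" → prefix "G" already present; 9 new (T, C, C, A, T, C, A, G, G)
  "CAATTTGA" → 8 new (C, A, A, T, T, T, G, A)
  "TAATC" → 5 new (T, A, A, T, C)
  "CCACTACT" → prefix "C" already present; 7 new (C, A, C, T, A, C, T)
  "AGAGGT" → 6 new (A, G, A, G, G, T)
  "AAGCTG" → prefix "A" already present; 5 new (A, G, C, T, G)
  "ACCCAG" → prefix "A" already present; 5 new (C, C, C, A, G)
  "CGATCCTC" → prefix "C" already present; 7 new (G, A, T, C, C, T, C)
  "AAAGTACGAC" → prefix "AA" already present; 8 new (A, G, T, A, C, G, A, C)
  "TACCGA" → prefix "TA" already present; 4 new (C, C, G, A)
  "TTTAG" → prefix "T" already present; 4 new (T, T, A, G)
  "TATGCGCTA" → prefix "TA" already present; 7 new (T, G, C, G, C, T, A)
  "AGCGGA" → prefix "AG" already present; 4 new (C, G, G, A)
  "TCAGTCG" → prefix "T" already present; 6 new (C, A, G, T, C, G)
  "CCCTCTTCG" → prefix "CC" already present; 7 new (C, T, C, T, T, C, G)
  "ACACT" → prefix "AC" already present; 3 new (A, C, T)
  "AGACATCCAA" → prefix "AGA" already present; 7 new (C, A, T, C, C, A, A)
  "GTCTCCT" → prefix "GTC" already present; 4 new (T, C, C, T)
  "AGATTATAGG" → prefix "AGA" already present; 7 new (T, T, A, T, A, G, G)
  "TGTTG" → prefix "T" already present; 4 new (G, T, T, G)
Total nodes = 10 + 9 + 8 + 5 + 7 + 6 + 5 + 5 + 7 + 8 + 4 + 4 + 7 + 4 + 6 + 7 + 3 + 7 + 4 + 7 + 4 = 127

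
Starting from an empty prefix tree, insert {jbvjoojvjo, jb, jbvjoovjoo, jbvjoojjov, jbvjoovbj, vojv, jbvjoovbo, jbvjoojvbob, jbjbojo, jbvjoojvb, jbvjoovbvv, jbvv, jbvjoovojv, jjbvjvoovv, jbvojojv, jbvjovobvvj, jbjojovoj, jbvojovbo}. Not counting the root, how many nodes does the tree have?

67

Trace insertions, counting only characters that open a new branch:
  "jbvjoojvjo" → 10 new (j, b, v, j, o, o, j, v, j, o)
  "jb" → prefix "jb" already present; 0 new (none)
  "jbvjoovjoo" → prefix "jbvjoo" already present; 4 new (v, j, o, o)
  "jbvjoojjov" → prefix "jbvjooj" already present; 3 new (j, o, v)
  "jbvjoovbj" → prefix "jbvjoov" already present; 2 new (b, j)
  "vojv" → 4 new (v, o, j, v)
  "jbvjoovbo" → prefix "jbvjoovb" already present; 1 new (o)
  "jbvjoojvbob" → prefix "jbvjoojv" already present; 3 new (b, o, b)
  "jbjbojo" → prefix "jb" already present; 5 new (j, b, o, j, o)
  "jbvjoojvb" → prefix "jbvjoojvb" already present; 0 new (none)
  "jbvjoovbvv" → prefix "jbvjoovb" already present; 2 new (v, v)
  "jbvv" → prefix "jbv" already present; 1 new (v)
  "jbvjoovojv" → prefix "jbvjoov" already present; 3 new (o, j, v)
  "jjbvjvoovv" → prefix "j" already present; 9 new (j, b, v, j, v, o, o, v, v)
  "jbvojojv" → prefix "jbv" already present; 5 new (o, j, o, j, v)
  "jbvjovobvvj" → prefix "jbvjo" already present; 6 new (v, o, b, v, v, j)
  "jbjojovoj" → prefix "jbj" already present; 6 new (o, j, o, v, o, j)
  "jbvojovbo" → prefix "jbvojo" already present; 3 new (v, b, o)
Total nodes = 10 + 0 + 4 + 3 + 2 + 4 + 1 + 3 + 5 + 0 + 2 + 1 + 3 + 9 + 5 + 6 + 6 + 3 = 67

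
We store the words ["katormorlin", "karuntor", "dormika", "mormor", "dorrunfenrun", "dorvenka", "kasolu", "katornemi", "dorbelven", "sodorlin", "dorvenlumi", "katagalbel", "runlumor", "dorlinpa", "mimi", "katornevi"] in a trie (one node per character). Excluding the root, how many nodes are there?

95

Insert word by word; a character creates a node only if that edge doesn't already exist:
  "katormorlin" → 11 new (k, a, t, o, r, m, o, r, l, i, n)
  "karuntor" → prefix "ka" already present; 6 new (r, u, n, t, o, r)
  "dormika" → 7 new (d, o, r, m, i, k, a)
  "mormor" → 6 new (m, o, r, m, o, r)
  "dorrunfenrun" → prefix "dor" already present; 9 new (r, u, n, f, e, n, r, u, n)
  "dorvenka" → prefix "dor" already present; 5 new (v, e, n, k, a)
  "kasolu" → prefix "ka" already present; 4 new (s, o, l, u)
  "katornemi" → prefix "kator" already present; 4 new (n, e, m, i)
  "dorbelven" → prefix "dor" already present; 6 new (b, e, l, v, e, n)
  "sodorlin" → 8 new (s, o, d, o, r, l, i, n)
  "dorvenlumi" → prefix "dorven" already present; 4 new (l, u, m, i)
  "katagalbel" → prefix "kat" already present; 7 new (a, g, a, l, b, e, l)
  "runlumor" → 8 new (r, u, n, l, u, m, o, r)
  "dorlinpa" → prefix "dor" already present; 5 new (l, i, n, p, a)
  "mimi" → prefix "m" already present; 3 new (i, m, i)
  "katornevi" → prefix "katorne" already present; 2 new (v, i)
Total nodes = 11 + 6 + 7 + 6 + 9 + 5 + 4 + 4 + 6 + 8 + 4 + 7 + 8 + 5 + 3 + 2 = 95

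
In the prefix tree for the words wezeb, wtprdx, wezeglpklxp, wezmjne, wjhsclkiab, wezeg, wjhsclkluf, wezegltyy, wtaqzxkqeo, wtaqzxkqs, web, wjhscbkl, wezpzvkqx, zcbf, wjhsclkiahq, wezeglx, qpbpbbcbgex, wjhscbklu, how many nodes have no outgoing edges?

A leaf is a node with no children — equivalently, the end of a word that is not a proper prefix of any other stored word.
Those words: "qpbpbbcbgex", "web", "wezeb", "wezeglpklxp", "wezegltyy", "wezeglx", "wezmjne", "wezpzvkqx", "wjhscbklu", "wjhsclkiab", "wjhsclkiahq", "wjhsclkluf", "wtaqzxkqeo", "wtaqzxkqs", "wtprdx", "zcbf"
Leaf count: 16

16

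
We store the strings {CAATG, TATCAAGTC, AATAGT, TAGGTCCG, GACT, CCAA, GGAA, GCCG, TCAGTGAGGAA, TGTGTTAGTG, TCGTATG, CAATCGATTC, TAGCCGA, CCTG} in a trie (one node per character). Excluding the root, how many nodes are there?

Insert word by word; a character creates a node only if that edge doesn't already exist:
  "CAATG" → 5 new (C, A, A, T, G)
  "TATCAAGTC" → 9 new (T, A, T, C, A, A, G, T, C)
  "AATAGT" → 6 new (A, A, T, A, G, T)
  "TAGGTCCG" → prefix "TA" already present; 6 new (G, G, T, C, C, G)
  "GACT" → 4 new (G, A, C, T)
  "CCAA" → prefix "C" already present; 3 new (C, A, A)
  "GGAA" → prefix "G" already present; 3 new (G, A, A)
  "GCCG" → prefix "G" already present; 3 new (C, C, G)
  "TCAGTGAGGAA" → prefix "T" already present; 10 new (C, A, G, T, G, A, G, G, A, A)
  "TGTGTTAGTG" → prefix "T" already present; 9 new (G, T, G, T, T, A, G, T, G)
  "TCGTATG" → prefix "TC" already present; 5 new (G, T, A, T, G)
  "CAATCGATTC" → prefix "CAAT" already present; 6 new (C, G, A, T, T, C)
  "TAGCCGA" → prefix "TAG" already present; 4 new (C, C, G, A)
  "CCTG" → prefix "CC" already present; 2 new (T, G)
Total nodes = 5 + 9 + 6 + 6 + 4 + 3 + 3 + 3 + 10 + 9 + 5 + 6 + 4 + 2 = 75

75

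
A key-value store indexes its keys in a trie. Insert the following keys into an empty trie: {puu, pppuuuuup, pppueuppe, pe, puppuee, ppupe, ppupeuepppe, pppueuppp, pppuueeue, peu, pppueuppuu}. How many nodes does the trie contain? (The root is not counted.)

Count nodes per top-level branch (shared prefixes stored once):
  'p'-branch (pe, peu, pppueuppe, pppueuppp, pppueuppuu, pppuueeue, pppuuuuup, ppupe, ppupeuepppe, puppuee, puu): 39 nodes
Sum: 39

39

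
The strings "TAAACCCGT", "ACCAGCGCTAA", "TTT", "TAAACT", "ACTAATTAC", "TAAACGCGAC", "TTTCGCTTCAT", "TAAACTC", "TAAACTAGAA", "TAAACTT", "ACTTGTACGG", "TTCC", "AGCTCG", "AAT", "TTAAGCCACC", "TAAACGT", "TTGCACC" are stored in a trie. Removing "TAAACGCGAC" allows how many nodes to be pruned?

4

A node on "TAAACGCGAC"'s path can go only if nothing else ends at it or branches off below it.
The suffix "CGAC" (4 nodes) is used only by "TAAACGCGAC"; the node for "TAAACG" still has the child "T", so pruning stops there.
Nodes removed: 4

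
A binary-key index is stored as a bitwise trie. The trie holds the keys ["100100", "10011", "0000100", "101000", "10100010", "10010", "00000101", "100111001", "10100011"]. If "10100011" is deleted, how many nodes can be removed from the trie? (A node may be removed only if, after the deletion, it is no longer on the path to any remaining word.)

Walk "10100011" from the leaf back toward the root, removing each node that no remaining word uses.
The suffix "1" (1 node) is used only by "10100011"; the node for "1010001" still has the child "0", so pruning stops there.
Nodes removed: 1

1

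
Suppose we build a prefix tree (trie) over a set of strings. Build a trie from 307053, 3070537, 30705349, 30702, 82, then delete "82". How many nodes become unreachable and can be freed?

2

A node on "82"'s path can go only if nothing else ends at it or branches off below it.
No other word shares any prefix with "82", so all 2 of its nodes go.
Nodes removed: 2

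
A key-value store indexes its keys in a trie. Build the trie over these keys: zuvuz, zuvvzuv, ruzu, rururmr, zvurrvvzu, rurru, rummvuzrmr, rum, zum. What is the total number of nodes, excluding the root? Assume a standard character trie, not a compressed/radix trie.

37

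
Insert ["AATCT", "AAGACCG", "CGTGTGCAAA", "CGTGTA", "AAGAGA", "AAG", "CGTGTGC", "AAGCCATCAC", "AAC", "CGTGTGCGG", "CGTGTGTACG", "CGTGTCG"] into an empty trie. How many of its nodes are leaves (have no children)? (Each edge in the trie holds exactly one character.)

A leaf is a node with no children — equivalently, the end of a word that is not a proper prefix of any other stored word.
Those words: "AAC", "AAGACCG", "AAGAGA", "AAGCCATCAC", "AATCT", "CGTGTA", "CGTGTCG", "CGTGTGCAAA", "CGTGTGCGG", "CGTGTGTACG"
Leaf count: 10

10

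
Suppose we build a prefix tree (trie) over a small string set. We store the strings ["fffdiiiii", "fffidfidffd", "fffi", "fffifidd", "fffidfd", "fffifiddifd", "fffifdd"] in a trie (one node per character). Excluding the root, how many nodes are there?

27

Trie structure (* marks end of a word):
(root)
└─ f
   └─ f
      └─ f
         ├─ d
         │  └─ i
         │     └─ i
         │        └─ i
         │           └─ i
         │              └─ i *
         └─ i *
            ├─ d
            │  └─ f
            │     ├─ d *
            │     └─ i
            │        └─ d
            │           └─ f
            │              └─ f
            │                 └─ d *
            └─ f
               ├─ d
               │  └─ d *
               └─ i
                  └─ d
                     └─ d *
                        └─ i
                           └─ f
                              └─ d *
Counting every labelled node above: 27.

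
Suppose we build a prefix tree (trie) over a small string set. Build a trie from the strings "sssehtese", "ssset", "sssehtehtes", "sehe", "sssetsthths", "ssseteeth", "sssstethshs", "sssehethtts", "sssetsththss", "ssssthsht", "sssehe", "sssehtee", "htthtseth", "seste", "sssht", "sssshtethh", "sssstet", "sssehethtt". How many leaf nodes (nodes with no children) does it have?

A leaf is a node with no children — equivalently, the end of a word that is not a proper prefix of any other stored word.
Those words: "htthtseth", "sehe", "seste", "sssehethtts", "sssehtee", "sssehtehtes", "sssehtese", "ssseteeth", "sssetsththss", "sssht", "sssshtethh", "sssstethshs", "ssssthsht"
Leaf count: 13

13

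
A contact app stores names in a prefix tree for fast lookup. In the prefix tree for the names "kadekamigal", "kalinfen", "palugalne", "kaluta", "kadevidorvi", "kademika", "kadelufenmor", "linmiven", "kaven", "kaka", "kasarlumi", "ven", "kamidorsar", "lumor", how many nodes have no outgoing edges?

Leaves are exactly the stored words that no other stored word extends.
Those words: "kadekamigal", "kadelufenmor", "kademika", "kadevidorvi", "kaka", "kalinfen", "kaluta", "kamidorsar", "kasarlumi", "kaven", "linmiven", "lumor", "palugalne", "ven"
Leaf count: 14

14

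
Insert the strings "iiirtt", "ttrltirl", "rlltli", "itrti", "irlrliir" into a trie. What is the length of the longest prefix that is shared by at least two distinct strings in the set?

1

Equivalently: take the maximum, over all pairs, of their longest common prefix length.
e.g. "iiirtt" and "irlrliir" share the prefix "i" of length 1; no pair shares a longer one.
Longest shared-prefix length: 1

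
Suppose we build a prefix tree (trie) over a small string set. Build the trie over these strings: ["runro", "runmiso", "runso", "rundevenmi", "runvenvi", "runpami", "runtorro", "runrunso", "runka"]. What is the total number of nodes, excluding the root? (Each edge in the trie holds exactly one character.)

38

Insert word by word; a character creates a node only if that edge doesn't already exist:
  "runro" → 5 new (r, u, n, r, o)
  "runmiso" → prefix "run" already present; 4 new (m, i, s, o)
  "runso" → prefix "run" already present; 2 new (s, o)
  "rundevenmi" → prefix "run" already present; 7 new (d, e, v, e, n, m, i)
  "runvenvi" → prefix "run" already present; 5 new (v, e, n, v, i)
  "runpami" → prefix "run" already present; 4 new (p, a, m, i)
  "runtorro" → prefix "run" already present; 5 new (t, o, r, r, o)
  "runrunso" → prefix "runr" already present; 4 new (u, n, s, o)
  "runka" → prefix "run" already present; 2 new (k, a)
Total nodes = 5 + 4 + 2 + 7 + 5 + 4 + 5 + 4 + 2 = 38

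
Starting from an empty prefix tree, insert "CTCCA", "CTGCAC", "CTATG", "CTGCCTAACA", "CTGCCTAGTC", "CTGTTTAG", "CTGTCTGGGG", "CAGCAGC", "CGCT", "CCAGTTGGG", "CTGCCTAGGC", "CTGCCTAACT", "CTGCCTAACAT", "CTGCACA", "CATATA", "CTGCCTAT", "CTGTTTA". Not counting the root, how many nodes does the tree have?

Trace insertions, counting only characters that open a new branch:
  "CTCCA" → 5 new (C, T, C, C, A)
  "CTGCAC" → prefix "CT" already present; 4 new (G, C, A, C)
  "CTATG" → prefix "CT" already present; 3 new (A, T, G)
  "CTGCCTAACA" → prefix "CTGC" already present; 6 new (C, T, A, A, C, A)
  "CTGCCTAGTC" → prefix "CTGCCTA" already present; 3 new (G, T, C)
  "CTGTTTAG" → prefix "CTG" already present; 5 new (T, T, T, A, G)
  "CTGTCTGGGG" → prefix "CTGT" already present; 6 new (C, T, G, G, G, G)
  "CAGCAGC" → prefix "C" already present; 6 new (A, G, C, A, G, C)
  "CGCT" → prefix "C" already present; 3 new (G, C, T)
  "CCAGTTGGG" → prefix "C" already present; 8 new (C, A, G, T, T, G, G, G)
  "CTGCCTAGGC" → prefix "CTGCCTAG" already present; 2 new (G, C)
  "CTGCCTAACT" → prefix "CTGCCTAAC" already present; 1 new (T)
  "CTGCCTAACAT" → prefix "CTGCCTAACA" already present; 1 new (T)
  "CTGCACA" → prefix "CTGCAC" already present; 1 new (A)
  "CATATA" → prefix "CA" already present; 4 new (T, A, T, A)
  "CTGCCTAT" → prefix "CTGCCTA" already present; 1 new (T)
  "CTGTTTA" → prefix "CTGTTTA" already present; 0 new (none)
Total nodes = 5 + 4 + 3 + 6 + 3 + 5 + 6 + 6 + 3 + 8 + 2 + 1 + 1 + 1 + 4 + 1 + 0 = 59

59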